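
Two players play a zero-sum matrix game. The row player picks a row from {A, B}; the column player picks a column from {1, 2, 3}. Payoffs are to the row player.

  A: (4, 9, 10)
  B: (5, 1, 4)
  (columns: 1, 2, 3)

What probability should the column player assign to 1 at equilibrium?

Row minima: A → 4, B → 1; maximin = 4.
Column maxima: 1 → 5, 2 → 9, 3 → 10; minimax = 5.
4 ≠ 5, so there is no saddle point; optimal play is mixed.
3 is strictly dominated by 2 (it gives the row player strictly more in every row), so the column player never plays it.
On the remaining 2×2 (A, B vs 1, 2):
Let the row player play A with probability p. Expected payoff against 1: 4p + 5(1−p) = −p + 5; against 2: 9p + 1(1−p) = 8p + 1.
Setting these equal: −p + 5 = 8p + 1 ⇒ −9p = -4 ⇒ p = 4/9, and the value is (-1)·(4/9) + 5 = 41/9.
For the column player: with q = P(1), equating A's and B's payoffs gives −5q + 9 = 4q + 1 ⇒ q = 8/9.

8/9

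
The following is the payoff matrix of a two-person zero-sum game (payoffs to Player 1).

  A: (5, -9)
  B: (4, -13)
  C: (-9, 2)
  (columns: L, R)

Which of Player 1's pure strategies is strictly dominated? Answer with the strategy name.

A gives a strictly higher payoff than B against every column: 5 > 4, -9 > -13.
So B is strictly dominated and Player 1 never plays it.

B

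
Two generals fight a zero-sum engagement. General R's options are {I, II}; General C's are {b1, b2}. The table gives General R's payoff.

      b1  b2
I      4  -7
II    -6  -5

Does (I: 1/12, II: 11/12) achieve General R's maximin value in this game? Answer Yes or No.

Yes

Against b1 this mix gives (1/12)·4 + (11/12)·(-6) = -31/6.
Against b2 this mix gives (1/12)·(-7) + (11/12)·(-5) = -31/6.
All of General C's active replies (b1, b2) yield -31/6, and no column does worse for General R. The mix makes General C indifferent and guarantees -31/6, so it is optimal.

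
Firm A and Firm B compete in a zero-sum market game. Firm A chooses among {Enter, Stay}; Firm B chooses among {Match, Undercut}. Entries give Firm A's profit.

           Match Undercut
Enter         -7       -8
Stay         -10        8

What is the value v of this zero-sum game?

-136/19

Row minima: Enter → -8, Stay → -10; maximin = -8.
Column maxima: Match → -7, Undercut → 8; minimax = -7.
-8 ≠ -7, so there is no saddle point; optimal play is mixed.
Let Firm A play Enter with probability p. Expected payoff against Match: (-7)p + (-10)(1−p) = 3p − 10; against Undercut: (-8)p + 8(1−p) = −16p + 8.
Setting these equal: 3p − 10 = −16p + 8 ⇒ 19p = 18 ⇒ p = 18/19, and the value is (3)·(18/19) − 10 = -136/19.
For Firm B: with q = P(Match), equating Enter's and Stay's payoffs gives q − 8 = −18q + 8 ⇒ q = 16/19.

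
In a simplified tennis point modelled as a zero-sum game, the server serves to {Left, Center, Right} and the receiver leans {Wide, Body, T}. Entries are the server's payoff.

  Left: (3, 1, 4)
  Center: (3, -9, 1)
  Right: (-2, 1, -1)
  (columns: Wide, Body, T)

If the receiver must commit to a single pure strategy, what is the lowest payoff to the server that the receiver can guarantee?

Column maxima: Wide → 3, Body → 1, T → 4.
The smallest of these is 1.

1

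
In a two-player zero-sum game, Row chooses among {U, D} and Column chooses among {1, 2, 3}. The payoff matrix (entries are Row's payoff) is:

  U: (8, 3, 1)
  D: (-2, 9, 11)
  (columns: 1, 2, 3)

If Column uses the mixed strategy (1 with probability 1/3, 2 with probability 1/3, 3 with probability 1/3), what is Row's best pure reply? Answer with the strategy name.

D

Expected payoff of U: (1/3)·8 + (1/3)·3 + (1/3)·1 = 4.
Expected payoff of D: (1/3)·(-2) + (1/3)·9 + (1/3)·11 = 6.
The largest is 6, so Row's best response is D.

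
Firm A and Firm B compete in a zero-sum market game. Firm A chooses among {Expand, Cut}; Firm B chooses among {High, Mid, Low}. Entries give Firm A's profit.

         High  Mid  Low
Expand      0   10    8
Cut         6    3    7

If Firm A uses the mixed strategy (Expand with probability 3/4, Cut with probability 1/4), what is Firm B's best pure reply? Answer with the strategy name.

High

If Firm B plays High, Firm A's expected payoff is (3/4)·0 + (1/4)·6 = 3/2.
If Firm B plays Mid, Firm A's expected payoff is (3/4)·10 + (1/4)·3 = 33/4.
If Firm B plays Low, Firm A's expected payoff is (3/4)·8 + (1/4)·7 = 31/4.
Firm B minimizes Firm A's payoff; the smallest is 3/2, so the best response is High.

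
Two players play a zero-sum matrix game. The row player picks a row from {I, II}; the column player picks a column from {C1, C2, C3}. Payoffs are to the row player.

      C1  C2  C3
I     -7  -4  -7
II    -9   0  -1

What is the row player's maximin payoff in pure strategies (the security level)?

Row minima: I → -7, II → -9.
The best of these is -7.

-7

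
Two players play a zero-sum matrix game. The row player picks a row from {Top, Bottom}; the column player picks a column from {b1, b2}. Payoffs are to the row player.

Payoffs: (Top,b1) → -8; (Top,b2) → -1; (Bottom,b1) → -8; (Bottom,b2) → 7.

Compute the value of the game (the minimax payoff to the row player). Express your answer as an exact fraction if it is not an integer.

Row minima: Top → -8, Bottom → -8; maximin = -8.
Column maxima: b1 → -8, b2 → 7; minimax = -8.
Since maximin = minimax = -8, there is a saddle point and the value is -8.

-8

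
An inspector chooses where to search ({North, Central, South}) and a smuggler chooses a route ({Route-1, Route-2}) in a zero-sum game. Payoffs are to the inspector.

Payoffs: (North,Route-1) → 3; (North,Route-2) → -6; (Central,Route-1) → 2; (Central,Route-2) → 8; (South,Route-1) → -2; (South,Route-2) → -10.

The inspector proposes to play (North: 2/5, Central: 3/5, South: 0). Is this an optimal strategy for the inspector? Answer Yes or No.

Against Route-1 this mix gives (2/5)·3 + (3/5)·2 = 12/5.
Against Route-2 this mix gives (2/5)·(-6) + (3/5)·8 = 12/5.
All of the smuggler's active replies (Route-1, Route-2) yield 12/5, and no column does worse for the inspector. The mix makes the smuggler indifferent and guarantees 12/5, so it is optimal.

Yes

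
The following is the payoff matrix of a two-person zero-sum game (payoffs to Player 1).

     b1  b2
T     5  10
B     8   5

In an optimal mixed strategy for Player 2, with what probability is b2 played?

3/8

Row minima: T → 5, B → 5; maximin = 5.
Column maxima: b1 → 8, b2 → 10; minimax = 8.
5 ≠ 8, so there is no saddle point; optimal play is mixed.
Let Player 1 play T with probability p. Expected payoff against b1: 5p + 8(1−p) = −3p + 8; against b2: 10p + 5(1−p) = 5p + 5.
Setting these equal: −3p + 8 = 5p + 5 ⇒ −8p = -3 ⇒ p = 3/8, and the value is (-3)·(3/8) + 8 = 55/8.
For Player 2: with q = P(b1), equating T's and B's payoffs gives −5q + 10 = 3q + 5 ⇒ q = 5/8.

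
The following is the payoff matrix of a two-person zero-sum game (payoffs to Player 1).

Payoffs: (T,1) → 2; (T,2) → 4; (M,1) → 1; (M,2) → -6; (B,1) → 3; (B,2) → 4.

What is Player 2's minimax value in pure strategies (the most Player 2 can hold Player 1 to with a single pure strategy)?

3

Column maxima: 1 → 3, 2 → 4.
The smallest of these is 3.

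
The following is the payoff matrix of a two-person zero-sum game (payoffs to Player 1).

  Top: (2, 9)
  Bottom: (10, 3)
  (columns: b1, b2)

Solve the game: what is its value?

6

Row minima: Top → 2, Bottom → 3; maximin = 3.
Column maxima: b1 → 10, b2 → 9; minimax = 9.
3 ≠ 9, so there is no saddle point; optimal play is mixed.
Let Player 1 play Top with probability p. Expected payoff against b1: 2p + 10(1−p) = −8p + 10; against b2: 9p + 3(1−p) = 6p + 3.
Setting these equal: −8p + 10 = 6p + 3 ⇒ −14p = -7 ⇒ p = 1/2, and the value is (-8)·(1/2) + 10 = 6.
For Player 2: with q = P(b1), equating Top's and Bottom's payoffs gives −7q + 9 = 7q + 3 ⇒ q = 3/7.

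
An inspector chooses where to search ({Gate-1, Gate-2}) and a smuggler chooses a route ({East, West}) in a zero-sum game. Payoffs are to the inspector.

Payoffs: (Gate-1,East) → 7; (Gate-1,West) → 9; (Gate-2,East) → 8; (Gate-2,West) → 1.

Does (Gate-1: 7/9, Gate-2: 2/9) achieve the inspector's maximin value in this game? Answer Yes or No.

Against East this mix gives (7/9)·7 + (2/9)·8 = 65/9.
Against West this mix gives (7/9)·9 + (2/9)·1 = 65/9.
All of the smuggler's active replies (East, West) yield 65/9, and no column does worse for the inspector. The mix makes the smuggler indifferent and guarantees 65/9, so it is optimal.

Yes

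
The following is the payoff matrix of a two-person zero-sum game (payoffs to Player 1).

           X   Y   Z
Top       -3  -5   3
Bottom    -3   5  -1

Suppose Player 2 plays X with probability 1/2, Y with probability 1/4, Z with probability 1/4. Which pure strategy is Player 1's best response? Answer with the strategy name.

Bottom

Expected payoff of Top: (1/2)·(-3) + (1/4)·(-5) + (1/4)·3 = -2.
Expected payoff of Bottom: (1/2)·(-3) + (1/4)·5 + (1/4)·(-1) = -1/2.
The largest is -1/2, so Player 1's best response is Bottom.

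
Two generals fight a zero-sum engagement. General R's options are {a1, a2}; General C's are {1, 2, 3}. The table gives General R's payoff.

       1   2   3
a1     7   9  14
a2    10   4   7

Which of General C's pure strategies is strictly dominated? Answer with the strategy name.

2 holds General R's payoff strictly below 3 in every row: 9 < 14, 4 < 7.
So 3 is strictly dominated for General C.

3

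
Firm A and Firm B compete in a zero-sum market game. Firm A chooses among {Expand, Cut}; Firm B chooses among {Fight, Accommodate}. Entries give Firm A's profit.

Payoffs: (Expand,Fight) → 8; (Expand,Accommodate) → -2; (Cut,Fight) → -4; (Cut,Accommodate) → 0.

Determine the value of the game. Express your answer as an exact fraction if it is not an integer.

Row minima: Expand → -2, Cut → -4; maximin = -2.
Column maxima: Fight → 8, Accommodate → 0; minimax = 0.
-2 ≠ 0, so there is no saddle point; optimal play is mixed.
Let Firm A play Expand with probability p. Expected payoff against Fight: 8p + (-4)(1−p) = 12p − 4; against Accommodate: (-2)p + 0(1−p) = −2p.
Setting these equal: 12p − 4 = −2p ⇒ 14p = 4 ⇒ p = 2/7, and the value is (12)·(2/7) − 4 = -4/7.
For Firm B: with q = P(Fight), equating Expand's and Cut's payoffs gives 10q − 2 = −4q ⇒ q = 1/7.

-4/7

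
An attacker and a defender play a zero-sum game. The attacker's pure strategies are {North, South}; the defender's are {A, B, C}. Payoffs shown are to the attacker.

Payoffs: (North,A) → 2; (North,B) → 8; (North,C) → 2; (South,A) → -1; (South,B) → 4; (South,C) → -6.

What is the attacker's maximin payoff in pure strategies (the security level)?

Row minima: North → 2, South → -6.
The best of these is 2.

2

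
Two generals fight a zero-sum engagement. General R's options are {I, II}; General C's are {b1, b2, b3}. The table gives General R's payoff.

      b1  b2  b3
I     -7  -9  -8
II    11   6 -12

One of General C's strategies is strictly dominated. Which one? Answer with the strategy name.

b1

b2 holds General R's payoff strictly below b1 in every row: -9 < -7, 6 < 11.
So b1 is strictly dominated for General C.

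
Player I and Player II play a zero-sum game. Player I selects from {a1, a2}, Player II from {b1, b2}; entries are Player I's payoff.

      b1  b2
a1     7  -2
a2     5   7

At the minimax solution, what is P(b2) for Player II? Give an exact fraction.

Row minima: a1 → -2, a2 → 5; maximin = 5.
Column maxima: b1 → 7, b2 → 7; minimax = 7.
5 ≠ 7, so there is no saddle point; optimal play is mixed.
Let Player I play a1 with probability p. Expected payoff against b1: 7p + 5(1−p) = 2p + 5; against b2: (-2)p + 7(1−p) = −9p + 7.
Setting these equal: 2p + 5 = −9p + 7 ⇒ 11p = 2 ⇒ p = 2/11, and the value is (2)·(2/11) + 5 = 59/11.
For Player II: with q = P(b1), equating a1's and a2's payoffs gives 9q − 2 = −2q + 7 ⇒ q = 9/11.

2/11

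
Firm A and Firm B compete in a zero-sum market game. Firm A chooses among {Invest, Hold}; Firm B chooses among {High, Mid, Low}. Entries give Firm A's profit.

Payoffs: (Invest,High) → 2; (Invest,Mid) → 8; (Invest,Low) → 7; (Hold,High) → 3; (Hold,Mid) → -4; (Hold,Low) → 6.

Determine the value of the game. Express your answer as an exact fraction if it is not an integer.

32/13

Row minima: Invest → 2, Hold → -4; maximin = 2.
Column maxima: High → 3, Mid → 8, Low → 7; minimax = 3.
2 ≠ 3, so there is no saddle point; optimal play is mixed.
Low is strictly dominated by High (it gives Firm A strictly more in every row), so Firm B never plays it.
On the remaining 2×2 (Invest, Hold vs High, Mid):
Let Firm A play Invest with probability p. Expected payoff against High: 2p + 3(1−p) = −p + 3; against Mid: 8p + (-4)(1−p) = 12p − 4.
Setting these equal: −p + 3 = 12p − 4 ⇒ −13p = -7 ⇒ p = 7/13, and the value is (-1)·(7/13) + 3 = 32/13.
For Firm B: with q = P(High), equating Invest's and Hold's payoffs gives −6q + 8 = 7q − 4 ⇒ q = 12/13.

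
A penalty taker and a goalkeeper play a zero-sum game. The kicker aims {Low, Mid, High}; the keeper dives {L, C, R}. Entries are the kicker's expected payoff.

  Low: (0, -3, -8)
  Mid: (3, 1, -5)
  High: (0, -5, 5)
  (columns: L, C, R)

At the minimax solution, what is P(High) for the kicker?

3/8

Row minima: Low → -8, Mid → -5, High → -5; maximin = -5.
Column maxima: L → 3, C → 1, R → 5; minimax = 1.
-5 ≠ 1, so there is no saddle point; optimal play is mixed.
Low is strictly dominated by Mid, so the kicker never plays it.
L is strictly dominated by C (it gives the kicker strictly more in every row), so the keeper never plays it.
On the remaining 2×2 (Mid, High vs C, R):
Let the kicker play Mid with probability p. Expected payoff against C: 1p + (-5)(1−p) = 6p − 5; against R: (-5)p + 5(1−p) = −10p + 5.
Setting these equal: 6p − 5 = −10p + 5 ⇒ 16p = 10 ⇒ p = 5/8, and the value is (6)·(5/8) − 5 = -5/4.
For the keeper: with q = P(C), equating Mid's and High's payoffs gives 6q − 5 = −10q + 5 ⇒ q = 5/8.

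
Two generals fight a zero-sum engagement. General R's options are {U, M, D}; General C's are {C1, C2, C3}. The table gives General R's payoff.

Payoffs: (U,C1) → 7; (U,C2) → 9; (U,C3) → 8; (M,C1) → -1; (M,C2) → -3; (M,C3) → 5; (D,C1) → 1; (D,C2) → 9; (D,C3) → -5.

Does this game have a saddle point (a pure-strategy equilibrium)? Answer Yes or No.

Row minima: U → 7, M → -3, D → -5; maximin = 7.
Column maxima: C1 → 7, C2 → 9, C3 → 8; minimax = 7.
maximin = minimax = 7, so a saddle point exists.

Yes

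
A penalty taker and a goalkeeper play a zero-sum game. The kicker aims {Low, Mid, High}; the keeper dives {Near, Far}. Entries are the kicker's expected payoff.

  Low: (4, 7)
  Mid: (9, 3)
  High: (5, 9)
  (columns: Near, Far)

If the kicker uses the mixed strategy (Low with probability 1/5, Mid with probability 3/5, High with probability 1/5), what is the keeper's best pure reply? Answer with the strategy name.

If the keeper plays Near, the kicker's expected payoff is (1/5)·4 + (3/5)·9 + (1/5)·5 = 36/5.
If the keeper plays Far, the kicker's expected payoff is (1/5)·7 + (3/5)·3 + (1/5)·9 = 5.
The keeper minimizes the kicker's payoff; the smallest is 5, so the best response is Far.

Far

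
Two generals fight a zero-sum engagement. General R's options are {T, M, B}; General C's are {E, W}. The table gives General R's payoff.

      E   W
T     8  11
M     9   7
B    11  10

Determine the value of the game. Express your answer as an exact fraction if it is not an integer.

Row minima: T → 8, M → 7, B → 10; maximin = 10.
Column maxima: E → 11, W → 11; minimax = 11.
10 ≠ 11, so there is no saddle point; optimal play is mixed.
M is strictly dominated by B, so General R never plays it.
On the remaining 2×2 (T, B vs E, W):
Let General R play T with probability p. Expected payoff against E: 8p + 11(1−p) = −3p + 11; against W: 11p + 10(1−p) = p + 10.
Setting these equal: −3p + 11 = p + 10 ⇒ −4p = -1 ⇒ p = 1/4, and the value is (-3)·(1/4) + 11 = 41/4.
For General C: with q = P(E), equating T's and B's payoffs gives −3q + 11 = q + 10 ⇒ q = 1/4.

41/4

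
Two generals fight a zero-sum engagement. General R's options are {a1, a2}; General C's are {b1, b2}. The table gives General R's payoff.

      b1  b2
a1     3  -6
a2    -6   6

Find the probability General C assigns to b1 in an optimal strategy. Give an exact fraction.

4/7

Row minima: a1 → -6, a2 → -6; maximin = -6.
Column maxima: b1 → 3, b2 → 6; minimax = 3.
-6 ≠ 3, so there is no saddle point; optimal play is mixed.
Let General R play a1 with probability p. Expected payoff against b1: 3p + (-6)(1−p) = 9p − 6; against b2: (-6)p + 6(1−p) = −12p + 6.
Setting these equal: 9p − 6 = −12p + 6 ⇒ 21p = 12 ⇒ p = 4/7, and the value is (9)·(4/7) − 6 = -6/7.
For General C: with q = P(b1), equating a1's and a2's payoffs gives 9q − 6 = −12q + 6 ⇒ q = 4/7.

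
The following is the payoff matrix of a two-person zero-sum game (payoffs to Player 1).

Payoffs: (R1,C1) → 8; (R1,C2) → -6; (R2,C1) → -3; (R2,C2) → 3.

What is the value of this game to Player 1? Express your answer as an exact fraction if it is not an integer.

Row minima: R1 → -6, R2 → -3; maximin = -3.
Column maxima: C1 → 8, C2 → 3; minimax = 3.
-3 ≠ 3, so there is no saddle point; optimal play is mixed.
Let Player 1 play R1 with probability p. Expected payoff against C1: 8p + (-3)(1−p) = 11p − 3; against C2: (-6)p + 3(1−p) = −9p + 3.
Setting these equal: 11p − 3 = −9p + 3 ⇒ 20p = 6 ⇒ p = 3/10, and the value is (11)·(3/10) − 3 = 3/10.
For Player 2: with q = P(C1), equating R1's and R2's payoffs gives 14q − 6 = −6q + 3 ⇒ q = 9/20.

3/10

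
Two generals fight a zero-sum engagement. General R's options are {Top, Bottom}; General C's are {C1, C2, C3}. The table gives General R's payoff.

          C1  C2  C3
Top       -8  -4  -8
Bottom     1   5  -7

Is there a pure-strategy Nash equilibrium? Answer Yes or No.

Yes

Row minima: Top → -8, Bottom → -7; maximin = -7.
Column maxima: C1 → 1, C2 → 5, C3 → -7; minimax = -7.
maximin = minimax = -7, so a saddle point exists.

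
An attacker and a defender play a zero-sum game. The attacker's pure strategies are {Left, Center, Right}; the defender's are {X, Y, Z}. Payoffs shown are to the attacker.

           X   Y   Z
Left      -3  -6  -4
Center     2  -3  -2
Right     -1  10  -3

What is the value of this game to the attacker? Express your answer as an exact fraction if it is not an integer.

Row minima: Left → -6, Center → -3, Right → -3; maximin = -3.
Column maxima: X → 2, Y → 10, Z → -2; minimax = -2.
-3 ≠ -2, so there is no saddle point; optimal play is mixed.
Left is strictly dominated by Center, so the attacker never plays it.
X is strictly dominated by Z (it gives the attacker strictly more in every row), so the defender never plays it.
On the remaining 2×2 (Center, Right vs Y, Z):
Let the attacker play Center with probability p. Expected payoff against Y: (-3)p + 10(1−p) = −13p + 10; against Z: (-2)p + (-3)(1−p) = p − 3.
Setting these equal: −13p + 10 = p − 3 ⇒ −14p = -13 ⇒ p = 13/14, and the value is (-13)·(13/14) + 10 = -29/14.
For the defender: with q = P(Y), equating Center's and Right's payoffs gives −q − 2 = 13q − 3 ⇒ q = 1/14.

-29/14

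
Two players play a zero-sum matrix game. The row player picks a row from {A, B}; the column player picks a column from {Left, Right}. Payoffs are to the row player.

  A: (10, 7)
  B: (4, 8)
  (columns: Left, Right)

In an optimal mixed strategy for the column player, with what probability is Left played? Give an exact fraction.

1/7

Row minima: A → 7, B → 4; maximin = 7.
Column maxima: Left → 10, Right → 8; minimax = 8.
7 ≠ 8, so there is no saddle point; optimal play is mixed.
Let the row player play A with probability p. Expected payoff against Left: 10p + 4(1−p) = 6p + 4; against Right: 7p + 8(1−p) = −p + 8.
Setting these equal: 6p + 4 = −p + 8 ⇒ 7p = 4 ⇒ p = 4/7, and the value is (6)·(4/7) + 4 = 52/7.
For the column player: with q = P(Left), equating A's and B's payoffs gives 3q + 7 = −4q + 8 ⇒ q = 1/7.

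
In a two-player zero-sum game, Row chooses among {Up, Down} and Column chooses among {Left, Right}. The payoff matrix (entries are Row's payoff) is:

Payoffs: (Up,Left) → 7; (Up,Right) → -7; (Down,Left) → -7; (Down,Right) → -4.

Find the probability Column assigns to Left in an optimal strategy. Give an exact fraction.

3/17

Row minima: Up → -7, Down → -7; maximin = -7.
Column maxima: Left → 7, Right → -4; minimax = -4.
-7 ≠ -4, so there is no saddle point; optimal play is mixed.
Let Row play Up with probability p. Expected payoff against Left: 7p + (-7)(1−p) = 14p − 7; against Right: (-7)p + (-4)(1−p) = −3p − 4.
Setting these equal: 14p − 7 = −3p − 4 ⇒ 17p = 3 ⇒ p = 3/17, and the value is (14)·(3/17) − 7 = -77/17.
For Column: with q = P(Left), equating Up's and Down's payoffs gives 14q − 7 = −3q − 4 ⇒ q = 3/17.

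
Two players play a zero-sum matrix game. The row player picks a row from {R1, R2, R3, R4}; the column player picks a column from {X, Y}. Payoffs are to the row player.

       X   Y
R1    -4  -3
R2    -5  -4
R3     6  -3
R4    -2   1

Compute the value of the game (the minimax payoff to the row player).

0

Row minima: R1 → -4, R2 → -5, R3 → -3, R4 → -2; maximin = -2.
Column maxima: X → 6, Y → 1; minimax = 1.
-2 ≠ 1, so there is no saddle point; optimal play is mixed.
R1 is strictly dominated by R4, so the row player never plays it.
R2 is strictly dominated by R3, so the row player never plays it.
On the remaining 2×2 (R3, R4 vs X, Y):
Let the row player play R3 with probability p. Expected payoff against X: 6p + (-2)(1−p) = 8p − 2; against Y: (-3)p + 1(1−p) = −4p + 1.
Setting these equal: 8p − 2 = −4p + 1 ⇒ 12p = 3 ⇒ p = 1/4, and the value is (8)·(1/4) − 2 = 0.
For the column player: with q = P(X), equating R3's and R4's payoffs gives 9q − 3 = −3q + 1 ⇒ q = 1/3.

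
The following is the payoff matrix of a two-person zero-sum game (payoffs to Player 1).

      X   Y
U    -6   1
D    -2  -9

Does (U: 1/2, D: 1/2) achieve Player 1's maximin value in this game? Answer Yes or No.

Yes

Against X this mix gives (1/2)·(-6) + (1/2)·(-2) = -4.
Against Y this mix gives (1/2)·1 + (1/2)·(-9) = -4.
All of Player 2's active replies (X, Y) yield -4, and no column does worse for Player 1. The mix makes Player 2 indifferent and guarantees -4, so it is optimal.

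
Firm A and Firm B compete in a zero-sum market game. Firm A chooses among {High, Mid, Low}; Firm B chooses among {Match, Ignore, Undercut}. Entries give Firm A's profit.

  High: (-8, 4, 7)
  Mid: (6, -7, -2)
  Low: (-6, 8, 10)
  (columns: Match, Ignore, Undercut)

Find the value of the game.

Row minima: High → -8, Mid → -7, Low → -6; maximin = -6.
Column maxima: Match → 6, Ignore → 8, Undercut → 10; minimax = 6.
-6 ≠ 6, so there is no saddle point; optimal play is mixed.
High is strictly dominated by Low, so Firm A never plays it.
Undercut is strictly dominated by Ignore (it gives Firm A strictly more in every row), so Firm B never plays it.
On the remaining 2×2 (Mid, Low vs Match, Ignore):
Let Firm A play Mid with probability p. Expected payoff against Match: 6p + (-6)(1−p) = 12p − 6; against Ignore: (-7)p + 8(1−p) = −15p + 8.
Setting these equal: 12p − 6 = −15p + 8 ⇒ 27p = 14 ⇒ p = 14/27, and the value is (12)·(14/27) − 6 = 2/9.
For Firm B: with q = P(Match), equating Mid's and Low's payoffs gives 13q − 7 = −14q + 8 ⇒ q = 5/9.

2/9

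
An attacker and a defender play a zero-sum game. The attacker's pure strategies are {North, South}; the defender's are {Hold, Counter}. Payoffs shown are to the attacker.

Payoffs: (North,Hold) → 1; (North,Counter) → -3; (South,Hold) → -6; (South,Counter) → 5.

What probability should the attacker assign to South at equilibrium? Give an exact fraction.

4/15

Row minima: North → -3, South → -6; maximin = -3.
Column maxima: Hold → 1, Counter → 5; minimax = 1.
-3 ≠ 1, so there is no saddle point; optimal play is mixed.
Let the attacker play North with probability p. Expected payoff against Hold: 1p + (-6)(1−p) = 7p − 6; against Counter: (-3)p + 5(1−p) = −8p + 5.
Setting these equal: 7p − 6 = −8p + 5 ⇒ 15p = 11 ⇒ p = 11/15, and the value is (7)·(11/15) − 6 = -13/15.
For the defender: with q = P(Hold), equating North's and South's payoffs gives 4q − 3 = −11q + 5 ⇒ q = 8/15.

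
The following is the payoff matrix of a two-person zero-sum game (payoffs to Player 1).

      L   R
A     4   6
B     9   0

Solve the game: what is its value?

Row minima: A → 4, B → 0; maximin = 4.
Column maxima: L → 9, R → 6; minimax = 6.
4 ≠ 6, so there is no saddle point; optimal play is mixed.
Let Player 1 play A with probability p. Expected payoff against L: 4p + 9(1−p) = −5p + 9; against R: 6p + 0(1−p) = 6p.
Setting these equal: −5p + 9 = 6p ⇒ −11p = -9 ⇒ p = 9/11, and the value is (-5)·(9/11) + 9 = 54/11.
For Player 2: with q = P(L), equating A's and B's payoffs gives −2q + 6 = 9q ⇒ q = 6/11.

54/11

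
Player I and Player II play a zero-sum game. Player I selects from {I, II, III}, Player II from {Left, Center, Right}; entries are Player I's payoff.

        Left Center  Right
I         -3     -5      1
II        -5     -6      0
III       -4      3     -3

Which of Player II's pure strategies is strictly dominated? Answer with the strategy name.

Right

Left holds Player I's payoff strictly below Right in every row: -3 < 1, -5 < 0, -4 < -3.
So Right is strictly dominated for Player II.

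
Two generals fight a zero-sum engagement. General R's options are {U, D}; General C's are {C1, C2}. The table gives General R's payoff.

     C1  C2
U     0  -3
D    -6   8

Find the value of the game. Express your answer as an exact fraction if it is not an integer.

Row minima: U → -3, D → -6; maximin = -3.
Column maxima: C1 → 0, C2 → 8; minimax = 0.
-3 ≠ 0, so there is no saddle point; optimal play is mixed.
Let General R play U with probability p. Expected payoff against C1: 0p + (-6)(1−p) = 6p − 6; against C2: (-3)p + 8(1−p) = −11p + 8.
Setting these equal: 6p − 6 = −11p + 8 ⇒ 17p = 14 ⇒ p = 14/17, and the value is (6)·(14/17) − 6 = -18/17.
For General C: with q = P(C1), equating U's and D's payoffs gives 3q − 3 = −14q + 8 ⇒ q = 11/17.

-18/17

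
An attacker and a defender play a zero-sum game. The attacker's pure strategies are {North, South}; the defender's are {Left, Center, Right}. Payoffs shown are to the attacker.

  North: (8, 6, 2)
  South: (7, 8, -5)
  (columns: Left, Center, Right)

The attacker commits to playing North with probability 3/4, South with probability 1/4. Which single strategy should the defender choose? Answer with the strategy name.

Right

If the defender plays Left, the attacker's expected payoff is (3/4)·8 + (1/4)·7 = 31/4.
If the defender plays Center, the attacker's expected payoff is (3/4)·6 + (1/4)·8 = 13/2.
If the defender plays Right, the attacker's expected payoff is (3/4)·2 + (1/4)·(-5) = 1/4.
The defender minimizes the attacker's payoff; the smallest is 1/4, so the best response is Right.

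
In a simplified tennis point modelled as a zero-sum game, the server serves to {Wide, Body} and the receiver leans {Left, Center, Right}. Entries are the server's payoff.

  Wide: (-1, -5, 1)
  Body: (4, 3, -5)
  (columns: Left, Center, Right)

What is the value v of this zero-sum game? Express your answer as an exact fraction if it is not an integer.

Row minima: Wide → -5, Body → -5; maximin = -5.
Column maxima: Left → 4, Center → 3, Right → 1; minimax = 1.
-5 ≠ 1, so there is no saddle point; optimal play is mixed.
Left is strictly dominated by Center (it gives the server strictly more in every row), so the receiver never plays it.
On the remaining 2×2 (Wide, Body vs Center, Right):
Let the server play Wide with probability p. Expected payoff against Center: (-5)p + 3(1−p) = −8p + 3; against Right: 1p + (-5)(1−p) = 6p − 5.
Setting these equal: −8p + 3 = 6p − 5 ⇒ −14p = -8 ⇒ p = 4/7, and the value is (-8)·(4/7) + 3 = -11/7.
For the receiver: with q = P(Center), equating Wide's and Body's payoffs gives −6q + 1 = 8q − 5 ⇒ q = 3/7.

-11/7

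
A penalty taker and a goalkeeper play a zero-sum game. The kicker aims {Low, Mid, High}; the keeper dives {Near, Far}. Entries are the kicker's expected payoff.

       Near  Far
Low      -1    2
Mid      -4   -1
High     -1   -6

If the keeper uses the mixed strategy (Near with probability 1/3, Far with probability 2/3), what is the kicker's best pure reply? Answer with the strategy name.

Expected payoff of Low: (1/3)·(-1) + (2/3)·2 = 1.
Expected payoff of Mid: (1/3)·(-4) + (2/3)·(-1) = -2.
Expected payoff of High: (1/3)·(-1) + (2/3)·(-6) = -13/3.
The largest is 1, so the kicker's best response is Low.

Low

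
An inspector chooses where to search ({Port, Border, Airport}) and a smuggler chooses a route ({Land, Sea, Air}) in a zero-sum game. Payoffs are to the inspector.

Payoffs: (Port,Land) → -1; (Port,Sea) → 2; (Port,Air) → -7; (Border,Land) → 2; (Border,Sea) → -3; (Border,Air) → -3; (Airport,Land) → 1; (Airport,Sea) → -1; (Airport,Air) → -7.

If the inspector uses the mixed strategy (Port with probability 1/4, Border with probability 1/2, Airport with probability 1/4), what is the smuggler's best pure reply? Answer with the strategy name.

If the smuggler plays Land, the inspector's expected payoff is (1/4)·(-1) + (1/2)·2 + (1/4)·1 = 1.
If the smuggler plays Sea, the inspector's expected payoff is (1/4)·2 + (1/2)·(-3) + (1/4)·(-1) = -5/4.
If the smuggler plays Air, the inspector's expected payoff is (1/4)·(-7) + (1/2)·(-3) + (1/4)·(-7) = -5.
The smuggler minimizes the inspector's payoff; the smallest is -5, so the best response is Air.

Air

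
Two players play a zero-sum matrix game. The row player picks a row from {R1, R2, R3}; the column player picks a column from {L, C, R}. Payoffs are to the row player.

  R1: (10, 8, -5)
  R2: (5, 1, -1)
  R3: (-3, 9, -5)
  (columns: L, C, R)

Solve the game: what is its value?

-1

Row minima: R1 → -5, R2 → -1, R3 → -5; maximin = -1.
Column maxima: L → 10, C → 9, R → -1; minimax = -1.
Since maximin = minimax = -1, there is a saddle point and the value is -1.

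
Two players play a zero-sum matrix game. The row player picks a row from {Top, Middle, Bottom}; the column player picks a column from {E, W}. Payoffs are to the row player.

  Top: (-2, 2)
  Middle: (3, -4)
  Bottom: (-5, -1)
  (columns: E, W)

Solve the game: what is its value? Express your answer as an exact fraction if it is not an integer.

-2/11

Row minima: Top → -2, Middle → -4, Bottom → -5; maximin = -2.
Column maxima: E → 3, W → 2; minimax = 2.
-2 ≠ 2, so there is no saddle point; optimal play is mixed.
Bottom is strictly dominated by Top, so the row player never plays it.
On the remaining 2×2 (Top, Middle vs E, W):
Let the row player play Top with probability p. Expected payoff against E: (-2)p + 3(1−p) = −5p + 3; against W: 2p + (-4)(1−p) = 6p − 4.
Setting these equal: −5p + 3 = 6p − 4 ⇒ −11p = -7 ⇒ p = 7/11, and the value is (-5)·(7/11) + 3 = -2/11.
For the column player: with q = P(E), equating Top's and Middle's payoffs gives −4q + 2 = 7q − 4 ⇒ q = 6/11.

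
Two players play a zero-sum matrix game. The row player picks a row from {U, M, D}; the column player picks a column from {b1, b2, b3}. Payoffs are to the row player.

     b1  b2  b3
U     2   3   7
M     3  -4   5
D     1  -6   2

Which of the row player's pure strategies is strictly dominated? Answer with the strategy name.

U gives a strictly higher payoff than D against every column: 2 > 1, 3 > -6, 7 > 2.
So D is strictly dominated and the row player never plays it.

D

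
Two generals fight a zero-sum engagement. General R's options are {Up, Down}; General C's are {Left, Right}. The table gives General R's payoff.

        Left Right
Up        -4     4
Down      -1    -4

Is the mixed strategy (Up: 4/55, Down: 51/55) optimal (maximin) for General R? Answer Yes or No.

Against Left this mix gives (4/55)·(-4) + (51/55)·(-1) = -67/55.
Against Right this mix gives (4/55)·4 + (51/55)·(-4) = -188/55.
General C will play Right, holding General R to -188/55. Shifting weight toward the row that does better against Right would raise this floor (the equalizing mix achieves -20/11 against both Right and Left), so the proposed strategy is not optimal.

No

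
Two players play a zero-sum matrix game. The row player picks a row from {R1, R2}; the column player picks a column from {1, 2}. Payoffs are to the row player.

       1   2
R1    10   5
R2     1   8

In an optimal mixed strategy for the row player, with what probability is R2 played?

5/12

Row minima: R1 → 5, R2 → 1; maximin = 5.
Column maxima: 1 → 10, 2 → 8; minimax = 8.
5 ≠ 8, so there is no saddle point; optimal play is mixed.
Let the row player play R1 with probability p. Expected payoff against 1: 10p + 1(1−p) = 9p + 1; against 2: 5p + 8(1−p) = −3p + 8.
Setting these equal: 9p + 1 = −3p + 8 ⇒ 12p = 7 ⇒ p = 7/12, and the value is (9)·(7/12) + 1 = 25/4.
For the column player: with q = P(1), equating R1's and R2's payoffs gives 5q + 5 = −7q + 8 ⇒ q = 1/4.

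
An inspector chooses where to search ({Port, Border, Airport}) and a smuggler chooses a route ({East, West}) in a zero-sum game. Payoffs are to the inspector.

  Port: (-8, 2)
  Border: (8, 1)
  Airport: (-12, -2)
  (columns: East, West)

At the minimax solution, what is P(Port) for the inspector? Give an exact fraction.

7/17

Row minima: Port → -8, Border → 1, Airport → -12; maximin = 1.
Column maxima: East → 8, West → 2; minimax = 2.
1 ≠ 2, so there is no saddle point; optimal play is mixed.
Airport is strictly dominated by Port, so the inspector never plays it.
On the remaining 2×2 (Port, Border vs East, West):
Let the inspector play Port with probability p. Expected payoff against East: (-8)p + 8(1−p) = −16p + 8; against West: 2p + 1(1−p) = p + 1.
Setting these equal: −16p + 8 = p + 1 ⇒ −17p = -7 ⇒ p = 7/17, and the value is (-16)·(7/17) + 8 = 24/17.
For the smuggler: with q = P(East), equating Port's and Border's payoffs gives −10q + 2 = 7q + 1 ⇒ q = 1/17.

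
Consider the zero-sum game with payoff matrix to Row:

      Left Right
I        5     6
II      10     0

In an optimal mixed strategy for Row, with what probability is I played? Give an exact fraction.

Row minima: I → 5, II → 0; maximin = 5.
Column maxima: Left → 10, Right → 6; minimax = 6.
5 ≠ 6, so there is no saddle point; optimal play is mixed.
Let Row play I with probability p. Expected payoff against Left: 5p + 10(1−p) = −5p + 10; against Right: 6p + 0(1−p) = 6p.
Setting these equal: −5p + 10 = 6p ⇒ −11p = -10 ⇒ p = 10/11, and the value is (-5)·(10/11) + 10 = 60/11.
For Column: with q = P(Left), equating I's and II's payoffs gives −q + 6 = 10q ⇒ q = 6/11.

10/11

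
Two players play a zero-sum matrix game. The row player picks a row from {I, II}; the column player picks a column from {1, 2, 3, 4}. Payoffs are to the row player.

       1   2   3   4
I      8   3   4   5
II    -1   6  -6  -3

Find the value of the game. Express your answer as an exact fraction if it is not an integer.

42/13

Row minima: I → 3, II → -6; maximin = 3.
Column maxima: 1 → 8, 2 → 6, 3 → 4, 4 → 5; minimax = 4.
3 ≠ 4, so there is no saddle point; optimal play is mixed.
1 is strictly dominated by 3 (it gives the row player strictly more in every row), so the column player never plays it.
4 is strictly dominated by 3 (it gives the row player strictly more in every row), so the column player never plays it.
On the remaining 2×2 (I, II vs 2, 3):
Let the row player play I with probability p. Expected payoff against 2: 3p + 6(1−p) = −3p + 6; against 3: 4p + (-6)(1−p) = 10p − 6.
Setting these equal: −3p + 6 = 10p − 6 ⇒ −13p = -12 ⇒ p = 12/13, and the value is (-3)·(12/13) + 6 = 42/13.
For the column player: with q = P(2), equating I's and II's payoffs gives −q + 4 = 12q − 6 ⇒ q = 10/13.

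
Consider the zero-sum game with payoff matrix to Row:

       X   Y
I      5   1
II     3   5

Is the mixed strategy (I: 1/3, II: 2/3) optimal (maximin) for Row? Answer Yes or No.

Against X this mix gives (1/3)·5 + (2/3)·3 = 11/3.
Against Y this mix gives (1/3)·1 + (2/3)·5 = 11/3.
All of Column's active replies (X, Y) yield 11/3, and no column does worse for Row. The mix makes Column indifferent and guarantees 11/3, so it is optimal.

Yes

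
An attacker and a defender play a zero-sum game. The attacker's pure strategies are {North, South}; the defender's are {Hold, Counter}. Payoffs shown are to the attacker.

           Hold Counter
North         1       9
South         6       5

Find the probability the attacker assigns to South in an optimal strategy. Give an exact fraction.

Row minima: North → 1, South → 5; maximin = 5.
Column maxima: Hold → 6, Counter → 9; minimax = 6.
5 ≠ 6, so there is no saddle point; optimal play is mixed.
Let the attacker play North with probability p. Expected payoff against Hold: 1p + 6(1−p) = −5p + 6; against Counter: 9p + 5(1−p) = 4p + 5.
Setting these equal: −5p + 6 = 4p + 5 ⇒ −9p = -1 ⇒ p = 1/9, and the value is (-5)·(1/9) + 6 = 49/9.
For the defender: with q = P(Hold), equating North's and South's payoffs gives −8q + 9 = q + 5 ⇒ q = 4/9.

8/9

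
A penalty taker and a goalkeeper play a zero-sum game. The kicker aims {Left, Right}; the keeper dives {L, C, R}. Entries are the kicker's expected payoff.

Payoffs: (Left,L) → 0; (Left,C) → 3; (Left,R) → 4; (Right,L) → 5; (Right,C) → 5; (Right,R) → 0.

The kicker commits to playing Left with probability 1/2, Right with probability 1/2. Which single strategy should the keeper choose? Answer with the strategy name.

If the keeper plays L, the kicker's expected payoff is (1/2)·0 + (1/2)·5 = 5/2.
If the keeper plays C, the kicker's expected payoff is (1/2)·3 + (1/2)·5 = 4.
If the keeper plays R, the kicker's expected payoff is (1/2)·4 + (1/2)·0 = 2.
The keeper minimizes the kicker's payoff; the smallest is 2, so the best response is R.

R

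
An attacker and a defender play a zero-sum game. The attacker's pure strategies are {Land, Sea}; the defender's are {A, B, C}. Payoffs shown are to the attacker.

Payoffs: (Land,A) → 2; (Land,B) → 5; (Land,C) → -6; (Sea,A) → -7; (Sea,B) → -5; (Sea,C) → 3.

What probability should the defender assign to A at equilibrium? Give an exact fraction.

1/2

Row minima: Land → -6, Sea → -7; maximin = -6.
Column maxima: A → 2, B → 5, C → 3; minimax = 2.
-6 ≠ 2, so there is no saddle point; optimal play is mixed.
B is strictly dominated by A (it gives the attacker strictly more in every row), so the defender never plays it.
On the remaining 2×2 (Land, Sea vs A, C):
Let the attacker play Land with probability p. Expected payoff against A: 2p + (-7)(1−p) = 9p − 7; against C: (-6)p + 3(1−p) = −9p + 3.
Setting these equal: 9p − 7 = −9p + 3 ⇒ 18p = 10 ⇒ p = 5/9, and the value is (9)·(5/9) − 7 = -2.
For the defender: with q = P(A), equating Land's and Sea's payoffs gives 8q − 6 = −10q + 3 ⇒ q = 1/2.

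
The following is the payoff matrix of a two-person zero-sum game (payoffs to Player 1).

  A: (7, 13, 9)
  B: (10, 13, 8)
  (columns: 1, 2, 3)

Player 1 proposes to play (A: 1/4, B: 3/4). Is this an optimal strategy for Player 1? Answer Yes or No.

Against 1 this mix gives (1/4)·7 + (3/4)·10 = 37/4.
Against 2 this mix gives (1/4)·13 + (3/4)·13 = 13.
Against 3 this mix gives (1/4)·9 + (3/4)·8 = 33/4.
Player 2 will play 3, holding Player 1 to 33/4. Shifting weight toward the row that does better against 3 would raise this floor (the equalizing mix achieves 17/2 against both 3 and 1), so the proposed strategy is not optimal.

No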